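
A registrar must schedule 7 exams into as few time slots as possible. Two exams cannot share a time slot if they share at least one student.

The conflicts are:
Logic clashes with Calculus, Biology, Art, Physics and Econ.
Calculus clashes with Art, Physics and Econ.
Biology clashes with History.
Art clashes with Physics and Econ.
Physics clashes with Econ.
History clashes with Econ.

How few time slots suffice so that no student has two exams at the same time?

5

Logic, Calculus, Art, Physics, Econ pairwise conflict, so at least 5 time slots are needed.
5 time slots suffice: time slot 1 → {Biology, Econ}; time slot 2 → {Logic, History}; time slot 3 → {Calculus}; time slot 4 → {Art}; time slot 5 → {Physics}. No two conflicting exams share a time slot.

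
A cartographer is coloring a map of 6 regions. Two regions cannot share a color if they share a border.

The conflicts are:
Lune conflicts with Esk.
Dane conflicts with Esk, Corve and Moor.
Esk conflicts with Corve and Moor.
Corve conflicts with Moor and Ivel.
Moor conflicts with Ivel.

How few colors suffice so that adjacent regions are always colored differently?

4

Dane, Esk, Corve, Moor pairwise conflict, so at least 4 colors are needed.
4 colors suffice: color 1 → {Lune, Corve}; color 2 → {Moor}; color 3 → {Esk, Ivel}; color 4 → {Dane}. Every pair that conflicts lands in different colors.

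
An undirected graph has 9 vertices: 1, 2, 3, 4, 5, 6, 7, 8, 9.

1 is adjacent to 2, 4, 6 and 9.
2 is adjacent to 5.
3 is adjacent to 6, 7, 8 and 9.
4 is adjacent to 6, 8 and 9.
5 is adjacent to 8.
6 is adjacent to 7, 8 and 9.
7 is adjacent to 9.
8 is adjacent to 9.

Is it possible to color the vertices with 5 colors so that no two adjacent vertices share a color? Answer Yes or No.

The chromatic number is 4. 3, 6, 7, 9 form a clique, so at least 4 colors are needed.
One proper 4-coloring: 1=c, 2=a, 3=d, 4=d, 5=b, 6=a, 7=c, 8=c, 9=b.
Since 5 ≥ 4, a proper 5-coloring certainly exists.

Yes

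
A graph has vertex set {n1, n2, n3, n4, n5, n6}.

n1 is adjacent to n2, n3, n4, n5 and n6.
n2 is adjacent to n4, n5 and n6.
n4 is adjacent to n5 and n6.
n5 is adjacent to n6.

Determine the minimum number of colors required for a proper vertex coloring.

5

n1, n2, n4, n5, n6 are mutually adjacent (a clique of size 5), so at least 5 colors are needed.
5 colors suffice: n1=1, n2=3, n3=2, n4=2, n5=4, n6=5. No two adjacent vertices share a color.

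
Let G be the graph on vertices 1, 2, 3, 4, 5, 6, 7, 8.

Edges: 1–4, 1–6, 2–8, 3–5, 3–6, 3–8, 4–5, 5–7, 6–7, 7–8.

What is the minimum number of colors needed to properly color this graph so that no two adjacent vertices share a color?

The cycle 1-6-3-5-4-1 has odd length 5, so it cannot be 2-colored; at least 3 colors are needed.
3 colors suffice: color red → {2, 3, 4, 7}; color blue → {5, 6, 8}; color green → {1}. No two adjacent vertices share a color.

3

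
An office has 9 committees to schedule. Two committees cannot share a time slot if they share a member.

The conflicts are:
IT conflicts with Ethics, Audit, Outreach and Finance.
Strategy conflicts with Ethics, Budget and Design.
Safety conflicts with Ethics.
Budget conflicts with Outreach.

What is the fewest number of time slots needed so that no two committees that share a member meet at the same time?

The cycle Budget-Strategy-Ethics-IT-Outreach-Budget has odd length 5, so it cannot be 2-colored; at least 3 time slots are needed.
Using 3 time slots: IT=1, Strategy=1, Safety=1, Ethics=2, Audit=2, Budget=2, Outreach=3, Finance=2, Design=2. Each listed conflict is separated.

3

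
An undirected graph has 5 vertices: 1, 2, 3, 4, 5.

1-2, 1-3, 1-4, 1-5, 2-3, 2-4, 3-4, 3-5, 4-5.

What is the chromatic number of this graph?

4

1, 3, 4, 5 are pairwise adjacent (a clique of size 4), so at least 4 colors are needed.
One proper 4-coloring: 1=red, 2=yellow, 3=blue, 4=green, 5=yellow. Every edge joins two different colors.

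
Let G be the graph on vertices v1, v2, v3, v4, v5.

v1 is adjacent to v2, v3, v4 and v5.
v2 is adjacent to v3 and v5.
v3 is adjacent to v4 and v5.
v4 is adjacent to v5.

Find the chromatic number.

v1, v2, v3, v5 are mutually adjacent (a clique of size 4), so at least 4 colors are needed.
4 colors suffice: color R → {v1}; color B → {v3}; color G → {v5}; color Y → {v2, v4}. No two adjacent vertices share a color.

4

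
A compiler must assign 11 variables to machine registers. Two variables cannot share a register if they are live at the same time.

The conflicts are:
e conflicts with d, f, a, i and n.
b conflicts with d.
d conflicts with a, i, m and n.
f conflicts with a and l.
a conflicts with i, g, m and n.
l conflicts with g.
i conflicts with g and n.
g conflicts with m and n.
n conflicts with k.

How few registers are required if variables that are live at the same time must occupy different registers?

5

e, d, a, i, n all conflict with each other, so at least 5 registers are needed.
A valid assignment using 5 registers: e=4, b=1, d=2, f=2, a=1, l=1, i=5, g=2, m=3, n=3, k=1. No two conflicting variables share a register.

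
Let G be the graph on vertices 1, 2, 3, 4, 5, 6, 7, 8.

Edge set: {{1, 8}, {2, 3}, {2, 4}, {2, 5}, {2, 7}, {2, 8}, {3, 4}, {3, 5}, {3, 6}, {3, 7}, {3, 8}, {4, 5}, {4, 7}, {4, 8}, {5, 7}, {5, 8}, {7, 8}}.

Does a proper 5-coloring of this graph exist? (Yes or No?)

2, 3, 4, 5, 7, 8 are pairwise adjacent (a clique of size 6), so at least 6 colors are needed.
So 5 colors are not enough.

No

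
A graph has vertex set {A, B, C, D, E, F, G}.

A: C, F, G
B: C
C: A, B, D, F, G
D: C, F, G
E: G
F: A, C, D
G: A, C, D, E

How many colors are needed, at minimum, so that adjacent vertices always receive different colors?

3

C, D, G are mutually adjacent, so at least 3 colors are needed.
3 colors suffice: color 1 → {C, E}; color 2 → {B, F, G}; color 3 → {A, D}. Each edge has distinct colors on its endpoints.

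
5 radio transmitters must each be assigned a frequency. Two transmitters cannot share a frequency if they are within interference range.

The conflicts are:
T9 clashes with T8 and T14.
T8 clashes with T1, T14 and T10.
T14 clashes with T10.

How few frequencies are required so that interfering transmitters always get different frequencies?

T8, T14, T10 pairwise conflict, so at least 3 frequencies are needed.
3 frequencies suffice: frequency 1 → {T8}; frequency 2 → {T1, T14}; frequency 3 → {T9, T10}. Every pair that conflicts lands in different frequencies.

3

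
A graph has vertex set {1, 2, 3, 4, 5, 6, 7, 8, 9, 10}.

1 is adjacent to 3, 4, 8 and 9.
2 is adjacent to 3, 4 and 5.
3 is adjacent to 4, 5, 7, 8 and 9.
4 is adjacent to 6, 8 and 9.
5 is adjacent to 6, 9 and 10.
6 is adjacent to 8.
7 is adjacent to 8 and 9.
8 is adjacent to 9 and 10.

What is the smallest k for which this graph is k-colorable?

1, 3, 4, 8, 9 are mutually adjacent (a clique of size 5), so at least 5 colors are needed.
One proper 5-coloring: 1=e, 2=d, 3=a, 4=c, 5=b, 6=a, 7=c, 8=b, 9=d, 10=a. No two adjacent vertices share a color.

5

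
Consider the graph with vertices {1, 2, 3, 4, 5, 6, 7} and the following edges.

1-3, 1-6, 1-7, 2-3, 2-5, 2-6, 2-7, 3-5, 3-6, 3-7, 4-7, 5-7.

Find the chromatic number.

4

2, 3, 5, 7 are pairwise adjacent (a clique of size 4), so at least 4 colors are needed.
4 colors suffice: 1=green, 2=green, 3=red, 4=red, 5=yellow, 6=blue, 7=blue. Every edge joins two different colors.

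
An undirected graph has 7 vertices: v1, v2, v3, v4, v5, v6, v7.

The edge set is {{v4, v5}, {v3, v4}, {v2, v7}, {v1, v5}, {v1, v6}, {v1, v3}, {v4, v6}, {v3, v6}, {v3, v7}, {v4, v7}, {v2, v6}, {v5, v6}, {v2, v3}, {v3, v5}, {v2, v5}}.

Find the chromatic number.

v1, v3, v5, v6 form a clique, so at least 4 colors are needed.
A valid assignment using 4 colors: v1=4, v2=4, v3=1, v4=4, v5=3, v6=2, v7=2. Every edge joins two different colors.

4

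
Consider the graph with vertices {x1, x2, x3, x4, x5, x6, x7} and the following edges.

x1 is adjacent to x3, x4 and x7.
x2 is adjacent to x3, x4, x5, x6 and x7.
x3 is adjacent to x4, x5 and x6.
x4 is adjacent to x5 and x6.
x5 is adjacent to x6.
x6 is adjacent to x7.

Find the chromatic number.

5

x2, x3, x4, x5, x6 are mutually adjacent (a clique of size 5), so at least 5 colors are needed.
One proper 5-coloring: x1=red, x2=blue, x3=green, x4=yellow, x5=purple, x6=red, x7=green. Each edge has distinct colors on its endpoints.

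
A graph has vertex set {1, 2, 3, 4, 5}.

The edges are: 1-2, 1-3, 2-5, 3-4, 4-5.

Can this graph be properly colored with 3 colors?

Yes

The chromatic number is 3. The cycle 1-3-4-5-2-1 has odd length 5, so it cannot be 2-colored; at least 3 colors are needed.
3 colors suffice: color a → {1, 4}; color b → {2, 3}; color c → {5}.
That is already a proper 3-coloring.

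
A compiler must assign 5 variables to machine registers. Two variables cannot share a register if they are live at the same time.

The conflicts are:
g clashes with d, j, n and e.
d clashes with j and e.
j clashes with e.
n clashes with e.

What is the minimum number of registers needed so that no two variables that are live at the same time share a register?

g, d, j, e pairwise conflict, so at least 4 registers are needed.
4 registers suffice: register 1 → {g}; register 2 → {e}; register 3 → {j, n}; register 4 → {d}. Every pair that conflicts lands in different registers.

4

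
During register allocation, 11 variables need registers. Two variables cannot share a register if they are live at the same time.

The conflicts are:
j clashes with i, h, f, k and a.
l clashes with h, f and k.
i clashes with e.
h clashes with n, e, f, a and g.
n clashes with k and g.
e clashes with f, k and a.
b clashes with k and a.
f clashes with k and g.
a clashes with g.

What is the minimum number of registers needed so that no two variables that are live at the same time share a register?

3

j, h, a all conflict with each other, so at least 3 registers are needed.
3 registers suffice: register 1 → {i, h, k}; register 2 → {n, f, a}; register 3 → {j, l, e, b, g}. Each listed conflict is separated.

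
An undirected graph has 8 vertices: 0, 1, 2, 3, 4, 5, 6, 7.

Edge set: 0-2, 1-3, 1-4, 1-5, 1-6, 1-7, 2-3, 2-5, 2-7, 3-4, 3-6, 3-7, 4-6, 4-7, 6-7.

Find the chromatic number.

5

1, 3, 4, 6, 7 are mutually adjacent (a clique of size 5), so at least 5 colors are needed.
5 colors suffice: color red → {0, 3, 5}; color blue → {7}; color green → {1, 2}; color yellow → {6}; color purple → {4}. No two adjacent vertices share a color.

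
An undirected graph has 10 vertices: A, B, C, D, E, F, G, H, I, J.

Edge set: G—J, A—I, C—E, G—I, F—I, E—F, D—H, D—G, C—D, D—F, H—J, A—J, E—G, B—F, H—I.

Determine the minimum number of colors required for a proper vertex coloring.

C and D are adjacent, so at least 2 colors are needed.
One proper 2-coloring: A=blue, B=red, C=blue, D=red, E=red, F=blue, G=blue, H=blue, I=red, J=red. No two adjacent vertices share a color.

2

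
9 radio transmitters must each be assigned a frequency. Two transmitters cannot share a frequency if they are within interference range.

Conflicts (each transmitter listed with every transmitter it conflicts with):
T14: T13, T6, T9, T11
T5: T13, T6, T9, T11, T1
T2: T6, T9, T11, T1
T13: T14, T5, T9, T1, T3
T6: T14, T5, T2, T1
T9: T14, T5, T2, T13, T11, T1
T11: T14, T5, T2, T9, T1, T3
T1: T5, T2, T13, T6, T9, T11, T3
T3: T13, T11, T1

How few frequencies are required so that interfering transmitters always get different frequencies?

4

T5, T13, T9, T1 are mutually in conflict, so at least 4 frequencies are needed.
4 frequencies suffice: frequency 1 → {T14, T1}; frequency 2 → {T6, T9, T3}; frequency 3 → {T13, T11}; frequency 4 → {T5, T2}. Every pair that conflicts lands in different frequencies.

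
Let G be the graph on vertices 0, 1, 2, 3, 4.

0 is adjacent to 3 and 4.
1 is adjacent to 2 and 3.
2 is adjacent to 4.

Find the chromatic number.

The cycle 1-3-0-4-2-1 has odd length 5, so it cannot be 2-colored; at least 3 colors are needed.
3 colors suffice: color red → {0, 2}; color blue → {3, 4}; color green → {1}. Every edge joins two different colors.

3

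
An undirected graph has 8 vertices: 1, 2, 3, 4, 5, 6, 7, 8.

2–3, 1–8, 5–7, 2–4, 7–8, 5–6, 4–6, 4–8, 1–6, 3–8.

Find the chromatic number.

The cycle 8-1-6-5-7-8 has odd length 5, so it cannot be 2-colored; at least 3 colors are needed.
3 colors suffice: color a → {2, 6, 8}; color b → {1, 3, 4, 7}; color c → {5}. Each edge has distinct colors on its endpoints.

3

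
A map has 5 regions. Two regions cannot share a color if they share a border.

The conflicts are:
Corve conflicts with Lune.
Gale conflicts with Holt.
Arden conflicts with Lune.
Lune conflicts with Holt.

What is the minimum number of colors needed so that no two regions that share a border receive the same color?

2

Gale and Holt conflict, so at least 2 colors are needed.
One proper 2-coloring: Corve=2, Gale=1, Arden=2, Lune=1, Holt=2. No two conflicting regions share a color.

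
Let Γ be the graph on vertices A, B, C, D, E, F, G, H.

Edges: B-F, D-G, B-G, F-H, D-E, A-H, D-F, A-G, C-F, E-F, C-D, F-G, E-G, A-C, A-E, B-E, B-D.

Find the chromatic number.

B, D, E, F, G form a clique, so at least 5 colors are needed.
A valid assignment using 5 colors: A=red, B=purple, C=blue, D=green, E=blue, F=red, G=yellow, H=blue. No two adjacent vertices share a color.

5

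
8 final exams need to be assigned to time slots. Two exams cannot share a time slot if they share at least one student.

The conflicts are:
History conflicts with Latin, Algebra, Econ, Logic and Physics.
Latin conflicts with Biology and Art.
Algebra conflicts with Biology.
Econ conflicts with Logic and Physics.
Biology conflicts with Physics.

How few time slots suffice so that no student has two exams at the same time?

History, Econ, Logic pairwise conflict, so at least 3 time slots are needed.
A valid assignment using 3 time slots: History=1, Latin=2, Algebra=2, Econ=3, Logic=2, Biology=1, Physics=2, Art=1. Every pair that conflicts lands in different time slots.

3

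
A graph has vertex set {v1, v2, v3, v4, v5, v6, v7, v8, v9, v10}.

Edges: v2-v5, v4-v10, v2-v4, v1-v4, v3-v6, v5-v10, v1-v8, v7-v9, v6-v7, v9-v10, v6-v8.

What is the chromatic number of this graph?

The cycle v6-v8-v1-v4-v10-v9-v7-v6 has odd length 7, so it cannot be 2-colored; at least 3 colors are needed.
3 colors suffice: color 1 → {v4, v5, v6, v9}; color 2 → {v2, v3, v7, v8, v10}; color 3 → {v1}. No two adjacent vertices share a color.

3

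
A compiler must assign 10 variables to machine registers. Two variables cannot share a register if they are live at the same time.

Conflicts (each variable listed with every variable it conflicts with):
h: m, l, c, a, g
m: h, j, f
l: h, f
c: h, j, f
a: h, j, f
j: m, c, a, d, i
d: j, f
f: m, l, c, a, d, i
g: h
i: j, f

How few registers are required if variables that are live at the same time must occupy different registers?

h and g conflict, so at least 2 registers are needed.
A valid assignment using 2 registers: h=1, m=2, l=2, c=2, a=2, j=1, d=2, f=1, g=2, i=2. Each listed conflict is separated.

2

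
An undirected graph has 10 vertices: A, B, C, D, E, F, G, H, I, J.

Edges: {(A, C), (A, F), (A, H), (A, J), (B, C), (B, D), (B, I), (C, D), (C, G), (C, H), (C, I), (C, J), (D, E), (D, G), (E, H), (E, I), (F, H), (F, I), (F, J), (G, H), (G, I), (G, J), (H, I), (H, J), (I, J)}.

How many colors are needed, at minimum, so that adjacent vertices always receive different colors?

5

C, G, H, I, J are mutually adjacent (a clique of size 5), so at least 5 colors are needed.
One proper 5-coloring: A=1, B=3, C=2, D=1, E=2, F=2, G=5, H=3, I=1, J=4. Every edge joins two different colors.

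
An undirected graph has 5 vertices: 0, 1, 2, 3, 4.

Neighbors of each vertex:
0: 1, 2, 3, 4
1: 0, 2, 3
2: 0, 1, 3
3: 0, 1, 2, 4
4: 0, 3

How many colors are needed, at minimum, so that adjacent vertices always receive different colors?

0, 1, 2, 3 form a clique, so at least 4 colors are needed.
4 colors suffice: 0=b, 1=d, 2=c, 3=a, 4=c. No two adjacent vertices share a color.

4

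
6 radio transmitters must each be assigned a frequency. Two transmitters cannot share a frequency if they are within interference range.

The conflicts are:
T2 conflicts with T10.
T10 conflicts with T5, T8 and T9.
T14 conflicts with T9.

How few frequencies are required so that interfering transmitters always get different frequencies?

2

T10 and T9 conflict, so at least 2 frequencies are needed.
A valid assignment using 2 frequencies: T2=2, T10=1, T14=1, T5=2, T8=2, T9=2. Each listed conflict is separated.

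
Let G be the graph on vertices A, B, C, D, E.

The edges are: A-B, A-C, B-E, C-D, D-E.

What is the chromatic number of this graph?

3

The cycle A-C-D-E-B-A has odd length 5, so it cannot be 2-colored; at least 3 colors are needed.
One proper 3-coloring: A=1, B=3, C=2, D=1, E=2. No two adjacent vertices share a color.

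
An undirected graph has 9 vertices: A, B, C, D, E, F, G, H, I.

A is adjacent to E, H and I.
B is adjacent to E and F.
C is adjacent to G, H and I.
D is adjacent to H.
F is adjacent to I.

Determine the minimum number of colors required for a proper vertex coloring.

The cycle A-E-B-F-I-A has odd length 5, so it cannot be 2-colored; at least 3 colors are needed.
One proper 3-coloring: A=2, B=1, C=2, D=2, E=3, F=2, G=1, H=1, I=1. Each edge has distinct colors on its endpoints.

3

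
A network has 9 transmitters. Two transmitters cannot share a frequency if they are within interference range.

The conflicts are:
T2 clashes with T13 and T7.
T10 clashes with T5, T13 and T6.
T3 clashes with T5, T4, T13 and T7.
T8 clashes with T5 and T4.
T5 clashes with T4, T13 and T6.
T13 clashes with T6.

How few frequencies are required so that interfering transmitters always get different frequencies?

4

T10, T5, T13, T6 all conflict with each other, so at least 4 frequencies are needed.
A valid assignment using 4 frequencies: T2=1, T10=4, T3=3, T8=3, T5=1, T4=2, T13=2, T7=2, T6=3. No two conflicting transmitters share a frequency.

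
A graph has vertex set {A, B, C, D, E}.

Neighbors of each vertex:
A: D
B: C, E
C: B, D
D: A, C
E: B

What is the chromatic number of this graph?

2

B and C are adjacent, so at least 2 colors are needed.
2 colors suffice: color 1 → {B, D}; color 2 → {A, C, E}. No two adjacent vertices share a color.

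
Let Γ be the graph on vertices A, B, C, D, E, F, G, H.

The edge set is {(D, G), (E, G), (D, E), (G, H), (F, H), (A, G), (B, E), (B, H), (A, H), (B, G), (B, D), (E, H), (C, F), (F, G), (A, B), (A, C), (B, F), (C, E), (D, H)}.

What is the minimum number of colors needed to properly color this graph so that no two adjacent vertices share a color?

B, D, E, G, H are pairwise adjacent (a clique of size 5), so at least 5 colors are needed.
One proper 5-coloring: A=yellow, B=blue, C=red, D=purple, E=yellow, F=yellow, G=green, H=red. No two adjacent vertices share a color.

5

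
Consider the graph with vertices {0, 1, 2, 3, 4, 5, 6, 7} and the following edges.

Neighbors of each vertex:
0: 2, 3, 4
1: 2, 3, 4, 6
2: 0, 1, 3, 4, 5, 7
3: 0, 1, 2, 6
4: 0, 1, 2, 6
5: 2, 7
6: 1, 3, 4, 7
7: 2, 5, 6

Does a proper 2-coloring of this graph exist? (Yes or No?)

0, 2, 4 are pairwise adjacent, so at least 3 colors are needed.
So 2 colors are not enough.

No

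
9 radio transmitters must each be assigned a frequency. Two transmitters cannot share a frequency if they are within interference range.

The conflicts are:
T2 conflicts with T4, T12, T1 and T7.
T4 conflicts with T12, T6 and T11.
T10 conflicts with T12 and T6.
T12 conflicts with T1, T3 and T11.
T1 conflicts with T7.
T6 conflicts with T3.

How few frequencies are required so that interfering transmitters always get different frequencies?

3

T4, T12, T11 all conflict with each other, so at least 3 frequencies are needed.
3 frequencies suffice: frequency 1 → {T12, T6, T7}; frequency 2 → {T4, T10, T1, T3}; frequency 3 → {T2, T11}. Each listed conflict is separated.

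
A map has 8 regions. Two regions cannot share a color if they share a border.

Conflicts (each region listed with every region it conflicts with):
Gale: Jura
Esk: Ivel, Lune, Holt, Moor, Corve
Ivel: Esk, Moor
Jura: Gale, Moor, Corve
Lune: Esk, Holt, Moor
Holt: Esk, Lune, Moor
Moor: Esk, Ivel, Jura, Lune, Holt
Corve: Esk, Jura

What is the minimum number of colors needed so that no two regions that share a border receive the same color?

4

Esk, Lune, Holt, Moor all conflict with each other, so at least 4 colors are needed.
4 colors suffice: color 1 → {Esk, Jura}; color 2 → {Gale, Moor, Corve}; color 3 → {Ivel, Lune}; color 4 → {Holt}. Each listed conflict is separated.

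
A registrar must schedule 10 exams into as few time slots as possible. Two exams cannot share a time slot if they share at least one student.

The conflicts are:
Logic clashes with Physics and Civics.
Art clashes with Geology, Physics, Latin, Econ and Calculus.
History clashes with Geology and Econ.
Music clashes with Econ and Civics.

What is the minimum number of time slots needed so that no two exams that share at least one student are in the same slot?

2

History and Econ conflict, so at least 2 time slots are needed.
2 time slots suffice: time slot 1 → {Logic, Art, History, Music}; time slot 2 → {Geology, Physics, Latin, Econ, Calculus, Civics}. Every pair that conflicts lands in different time slots.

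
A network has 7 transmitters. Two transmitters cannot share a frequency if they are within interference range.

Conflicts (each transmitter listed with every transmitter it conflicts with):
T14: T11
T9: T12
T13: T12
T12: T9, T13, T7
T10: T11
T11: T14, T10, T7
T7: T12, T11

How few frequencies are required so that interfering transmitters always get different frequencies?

2

T11 and T7 conflict, so at least 2 frequencies are needed.
2 frequencies suffice: frequency 1 → {T12, T11}; frequency 2 → {T14, T9, T13, T10, T7}. Every pair that conflicts lands in different frequencies.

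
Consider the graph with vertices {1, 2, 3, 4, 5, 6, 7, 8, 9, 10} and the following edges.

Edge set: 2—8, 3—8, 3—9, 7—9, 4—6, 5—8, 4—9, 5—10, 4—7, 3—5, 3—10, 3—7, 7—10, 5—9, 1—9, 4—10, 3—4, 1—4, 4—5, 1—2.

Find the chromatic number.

4

3, 4, 5, 10 are mutually adjacent (a clique of size 4), so at least 4 colors are needed.
4 colors suffice: color a → {4, 8}; color b → {1, 3, 6}; color c → {2, 5, 7}; color d → {9, 10}. Each edge has distinct colors on its endpoints.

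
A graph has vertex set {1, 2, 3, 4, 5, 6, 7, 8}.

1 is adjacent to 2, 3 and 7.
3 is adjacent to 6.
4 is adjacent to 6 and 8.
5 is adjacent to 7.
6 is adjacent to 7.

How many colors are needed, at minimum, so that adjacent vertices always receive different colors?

2

3 and 6 are adjacent, so at least 2 colors are needed.
2 colors suffice: color a → {2, 3, 4, 7}; color b → {1, 5, 6, 8}. No two adjacent vertices share a color.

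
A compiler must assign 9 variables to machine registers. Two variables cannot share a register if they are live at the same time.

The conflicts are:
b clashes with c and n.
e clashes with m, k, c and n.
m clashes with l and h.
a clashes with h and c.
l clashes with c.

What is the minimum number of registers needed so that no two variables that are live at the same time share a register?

The cycle m-e-c-a-h-m has odd length 5, so it cannot be 2-colored; at least 3 registers are needed.
Using 3 registers: b=1, e=1, m=2, a=1, k=2, l=1, h=3, c=2, n=2. Each listed conflict is separated.

3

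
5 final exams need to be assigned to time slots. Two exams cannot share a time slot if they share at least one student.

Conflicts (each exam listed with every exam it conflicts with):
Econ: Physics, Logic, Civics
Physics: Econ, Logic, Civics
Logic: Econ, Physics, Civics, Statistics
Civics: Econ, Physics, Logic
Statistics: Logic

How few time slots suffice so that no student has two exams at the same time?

4

Econ, Physics, Logic, Civics pairwise conflict, so at least 4 time slots are needed.
4 time slots suffice: time slot 1 → {Logic}; time slot 2 → {Civics, Statistics}; time slot 3 → {Econ}; time slot 4 → {Physics}. Each listed conflict is separated.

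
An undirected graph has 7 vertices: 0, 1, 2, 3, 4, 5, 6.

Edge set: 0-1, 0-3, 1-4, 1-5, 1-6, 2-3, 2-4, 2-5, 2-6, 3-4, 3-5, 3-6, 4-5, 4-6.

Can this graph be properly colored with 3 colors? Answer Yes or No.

No

2, 3, 4, 5 are mutually adjacent (a clique of size 4), so at least 4 colors are needed.
So 3 colors are not enough.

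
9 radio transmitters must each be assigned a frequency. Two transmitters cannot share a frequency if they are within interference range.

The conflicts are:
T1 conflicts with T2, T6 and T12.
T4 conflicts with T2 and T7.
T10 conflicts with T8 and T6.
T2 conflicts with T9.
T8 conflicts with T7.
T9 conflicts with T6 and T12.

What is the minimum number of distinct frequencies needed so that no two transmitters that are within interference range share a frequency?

3

The cycle T8-T7-T4-T2-T1-T6-T10-T8 has odd length 7, so it cannot be 2-colored; at least 3 frequencies are needed.
A valid assignment using 3 frequencies: T1=2, T4=2, T10=2, T2=1, T8=1, T9=2, T6=1, T12=1, T7=3. Each listed conflict is separated.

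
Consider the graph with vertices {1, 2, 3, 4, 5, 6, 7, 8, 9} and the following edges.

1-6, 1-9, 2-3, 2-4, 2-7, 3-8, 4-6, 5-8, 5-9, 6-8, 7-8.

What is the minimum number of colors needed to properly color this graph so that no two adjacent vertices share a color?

3

The cycle 6-8-3-2-4-6 has odd length 5, so it cannot be 2-colored; at least 3 colors are needed.
3 colors suffice: color red → {1, 2, 8}; color blue → {3, 5, 6, 7}; color green → {4, 9}. Every edge joins two different colors.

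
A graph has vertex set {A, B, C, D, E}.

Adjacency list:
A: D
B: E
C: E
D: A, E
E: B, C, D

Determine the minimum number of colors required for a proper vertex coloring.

C and E are adjacent, so at least 2 colors are needed.
One proper 2-coloring: A=1, B=2, C=2, D=2, E=1. No two adjacent vertices share a color.

2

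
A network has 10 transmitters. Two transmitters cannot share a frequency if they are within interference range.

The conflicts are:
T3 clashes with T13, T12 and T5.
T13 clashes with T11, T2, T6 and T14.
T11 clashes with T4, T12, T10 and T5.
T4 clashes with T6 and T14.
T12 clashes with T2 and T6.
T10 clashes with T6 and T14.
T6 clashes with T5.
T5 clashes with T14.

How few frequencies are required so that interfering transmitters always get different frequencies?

2

T13 and T6 conflict, so at least 2 frequencies are needed.
A valid assignment using 2 frequencies: T3=1, T13=2, T11=1, T4=2, T12=2, T2=1, T10=2, T6=1, T5=2, T14=1. No two conflicting transmitters share a frequency.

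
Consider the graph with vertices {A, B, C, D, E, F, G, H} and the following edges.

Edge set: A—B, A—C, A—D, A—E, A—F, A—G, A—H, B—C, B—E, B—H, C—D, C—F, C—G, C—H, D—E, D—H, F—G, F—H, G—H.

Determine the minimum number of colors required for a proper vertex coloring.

5

A, C, F, G, H form a clique, so at least 5 colors are needed.
5 colors suffice: color red → {A}; color blue → {C, E}; color green → {H}; color yellow → {B, D, G}; color purple → {F}. Every edge joins two different colors.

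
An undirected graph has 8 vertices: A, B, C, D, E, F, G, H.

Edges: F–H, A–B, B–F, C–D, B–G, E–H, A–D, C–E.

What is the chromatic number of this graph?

3

The cycle A-D-C-E-H-F-B-A has odd length 7, so it cannot be 2-colored; at least 3 colors are needed.
A valid assignment using 3 colors: A=2, B=1, C=2, D=1, E=1, F=3, G=2, H=2. Each edge has distinct colors on its endpoints.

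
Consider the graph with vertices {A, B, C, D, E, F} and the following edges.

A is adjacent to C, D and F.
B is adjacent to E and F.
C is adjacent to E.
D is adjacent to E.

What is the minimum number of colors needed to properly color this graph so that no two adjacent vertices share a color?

3

The cycle F-A-D-E-B-F has odd length 5, so it cannot be 2-colored; at least 3 colors are needed.
3 colors suffice: A=1, B=3, C=2, D=2, E=1, F=2. Each edge has distinct colors on its endpoints.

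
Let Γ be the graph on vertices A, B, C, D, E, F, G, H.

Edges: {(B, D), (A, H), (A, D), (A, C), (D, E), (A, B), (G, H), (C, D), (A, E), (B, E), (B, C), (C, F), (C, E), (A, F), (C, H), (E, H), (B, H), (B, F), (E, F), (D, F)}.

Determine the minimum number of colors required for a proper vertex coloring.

6

A, B, C, D, E, F are mutually adjacent (a clique of size 6), so at least 6 colors are needed.
One proper 6-coloring: A=2, B=1, C=3, D=5, E=4, F=6, G=1, H=5. No two adjacent vertices share a color.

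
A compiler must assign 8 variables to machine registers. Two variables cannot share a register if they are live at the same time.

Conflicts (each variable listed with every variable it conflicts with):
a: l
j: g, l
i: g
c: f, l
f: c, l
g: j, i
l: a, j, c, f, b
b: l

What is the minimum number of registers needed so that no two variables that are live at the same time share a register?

3

c, f, l are mutually in conflict, so at least 3 registers are needed.
3 registers suffice: register 1 → {g, l}; register 2 → {a, j, i, f, b}; register 3 → {c}. Each listed conflict is separated.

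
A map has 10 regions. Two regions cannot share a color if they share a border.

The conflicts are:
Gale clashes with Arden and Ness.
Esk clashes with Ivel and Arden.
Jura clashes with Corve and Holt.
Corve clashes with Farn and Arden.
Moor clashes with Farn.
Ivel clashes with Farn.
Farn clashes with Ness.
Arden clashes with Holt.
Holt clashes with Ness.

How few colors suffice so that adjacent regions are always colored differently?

3

The cycle Farn-Ness-Gale-Arden-Corve-Farn has odd length 5, so it cannot be 2-colored; at least 3 colors are needed.
One proper 3-coloring: Gale=3, Esk=3, Jura=1, Corve=2, Moor=2, Ivel=2, Farn=1, Arden=1, Holt=3, Ness=2. Every pair that conflicts lands in different colors.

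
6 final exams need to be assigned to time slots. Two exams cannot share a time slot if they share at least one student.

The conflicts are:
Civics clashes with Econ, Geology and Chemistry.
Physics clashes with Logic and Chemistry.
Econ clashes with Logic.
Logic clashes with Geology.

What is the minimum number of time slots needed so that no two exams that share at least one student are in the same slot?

The cycle Econ-Logic-Physics-Chemistry-Civics-Econ has odd length 5, so it cannot be 2-colored; at least 3 time slots are needed.
A valid assignment using 3 time slots: Civics=1, Physics=2, Econ=2, Logic=1, Geology=2, Chemistry=3. Each listed conflict is separated.

3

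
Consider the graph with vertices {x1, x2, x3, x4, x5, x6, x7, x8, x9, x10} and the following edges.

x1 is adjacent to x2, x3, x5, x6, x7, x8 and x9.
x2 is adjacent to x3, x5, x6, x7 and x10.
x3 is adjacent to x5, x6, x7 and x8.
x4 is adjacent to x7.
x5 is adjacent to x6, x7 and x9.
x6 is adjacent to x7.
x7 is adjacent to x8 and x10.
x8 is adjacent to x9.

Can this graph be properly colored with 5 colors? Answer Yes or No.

No

x1, x2, x3, x5, x6, x7 are mutually adjacent (a clique of size 6), so at least 6 colors are needed.
So 5 colors are not enough.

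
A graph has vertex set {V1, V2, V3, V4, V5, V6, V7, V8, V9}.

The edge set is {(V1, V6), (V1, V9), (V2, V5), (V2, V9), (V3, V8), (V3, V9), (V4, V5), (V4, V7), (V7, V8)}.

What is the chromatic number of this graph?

The cycle V3-V9-V2-V5-V4-V7-V8-V3 has odd length 7, so it cannot be 2-colored; at least 3 colors are needed.
3 colors suffice: color red → {V5, V6, V7, V9}; color blue → {V1, V2, V4, V8}; color green → {V3}. Every edge joins two different colors.

3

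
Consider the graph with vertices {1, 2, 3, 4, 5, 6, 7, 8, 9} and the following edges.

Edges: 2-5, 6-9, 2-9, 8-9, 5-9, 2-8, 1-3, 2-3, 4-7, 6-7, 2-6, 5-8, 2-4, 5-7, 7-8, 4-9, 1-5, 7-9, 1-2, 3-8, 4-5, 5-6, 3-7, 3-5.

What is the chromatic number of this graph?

4

2, 5, 6, 9 are mutually adjacent (a clique of size 4), so at least 4 colors are needed.
4 colors suffice: color a → {5}; color b → {2, 7}; color c → {3, 9}; color d → {1, 4, 6, 8}. No two adjacent vertices share a color.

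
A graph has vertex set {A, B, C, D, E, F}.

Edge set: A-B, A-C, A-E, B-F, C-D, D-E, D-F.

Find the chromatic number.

The cycle F-D-C-A-B-F has odd length 5, so it cannot be 2-colored; at least 3 colors are needed.
3 colors suffice: color 1 → {A, D}; color 2 → {C, E, F}; color 3 → {B}. Every edge joins two different colors.

3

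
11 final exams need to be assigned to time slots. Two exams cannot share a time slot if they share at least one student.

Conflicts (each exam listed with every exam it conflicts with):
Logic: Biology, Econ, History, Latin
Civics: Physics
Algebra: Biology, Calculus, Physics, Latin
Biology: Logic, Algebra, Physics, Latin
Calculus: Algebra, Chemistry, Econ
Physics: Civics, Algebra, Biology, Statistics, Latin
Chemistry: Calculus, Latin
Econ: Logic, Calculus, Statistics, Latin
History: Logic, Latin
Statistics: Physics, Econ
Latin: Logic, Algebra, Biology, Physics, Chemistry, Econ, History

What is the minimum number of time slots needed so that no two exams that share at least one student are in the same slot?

Algebra, Biology, Physics, Latin all conflict with each other, so at least 4 time slots are needed.
4 time slots suffice: Logic=2, Civics=1, Algebra=4, Biology=3, Calculus=1, Physics=2, Chemistry=2, Econ=3, History=3, Statistics=1, Latin=1. Every pair that conflicts lands in different time slots.

4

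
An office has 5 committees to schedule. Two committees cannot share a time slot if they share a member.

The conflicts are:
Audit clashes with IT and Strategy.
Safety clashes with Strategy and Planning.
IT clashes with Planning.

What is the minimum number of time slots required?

The cycle IT-Audit-Strategy-Safety-Planning-IT has odd length 5, so it cannot be 2-colored; at least 3 time slots are needed.
3 time slots suffice: time slot 1 → {Strategy, Planning}; time slot 2 → {Audit, Safety}; time slot 3 → {IT}. No two conflicting committees share a time slot.

3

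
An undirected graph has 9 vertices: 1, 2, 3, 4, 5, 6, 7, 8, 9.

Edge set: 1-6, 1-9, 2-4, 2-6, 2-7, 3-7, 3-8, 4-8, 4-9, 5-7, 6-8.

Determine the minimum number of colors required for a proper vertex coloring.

The cycle 9-4-2-6-1-9 has odd length 5, so it cannot be 2-colored; at least 3 colors are needed.
One proper 3-coloring: 1=red, 2=red, 3=green, 4=blue, 5=red, 6=blue, 7=blue, 8=red, 9=green. Every edge joins two different colors.

3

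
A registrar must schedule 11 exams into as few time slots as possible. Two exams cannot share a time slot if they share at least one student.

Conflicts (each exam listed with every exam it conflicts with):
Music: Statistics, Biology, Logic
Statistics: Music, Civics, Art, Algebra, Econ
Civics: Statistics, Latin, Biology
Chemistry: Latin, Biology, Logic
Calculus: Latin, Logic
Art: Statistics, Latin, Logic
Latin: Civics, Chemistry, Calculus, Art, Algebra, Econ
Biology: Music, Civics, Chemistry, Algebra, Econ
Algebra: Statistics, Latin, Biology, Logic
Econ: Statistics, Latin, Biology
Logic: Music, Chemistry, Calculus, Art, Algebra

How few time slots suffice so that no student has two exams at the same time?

2

Calculus and Logic conflict, so at least 2 time slots are needed.
2 time slots suffice: Music=2, Statistics=1, Civics=2, Chemistry=2, Calculus=2, Art=2, Latin=1, Biology=1, Algebra=2, Econ=2, Logic=1. No two conflicting exams share a time slot.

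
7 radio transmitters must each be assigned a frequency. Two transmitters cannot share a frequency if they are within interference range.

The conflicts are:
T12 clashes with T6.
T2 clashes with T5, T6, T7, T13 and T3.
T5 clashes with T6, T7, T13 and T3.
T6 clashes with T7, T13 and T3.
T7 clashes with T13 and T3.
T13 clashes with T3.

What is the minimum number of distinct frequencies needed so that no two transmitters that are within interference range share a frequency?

T2, T5, T6, T7, T13, T3 pairwise conflict, so at least 6 frequencies are needed.
6 frequencies suffice: frequency 1 → {T6}; frequency 2 → {T12, T2}; frequency 3 → {T3}; frequency 4 → {T5}; frequency 5 → {T7}; frequency 6 → {T13}. No two conflicting transmitters share a frequency.

6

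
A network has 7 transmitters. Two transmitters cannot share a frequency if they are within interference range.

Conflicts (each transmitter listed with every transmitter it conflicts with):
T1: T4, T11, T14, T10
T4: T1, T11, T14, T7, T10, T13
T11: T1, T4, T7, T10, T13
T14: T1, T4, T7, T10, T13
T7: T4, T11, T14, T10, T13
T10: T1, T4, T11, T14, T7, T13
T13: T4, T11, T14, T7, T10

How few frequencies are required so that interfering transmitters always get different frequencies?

5

T4, T14, T7, T10, T13 pairwise conflict, so at least 5 frequencies are needed.
5 frequencies suffice: frequency 1 → {T10}; frequency 2 → {T4}; frequency 3 → {T11, T14}; frequency 4 → {T1, T7}; frequency 5 → {T13}. Each listed conflict is separated.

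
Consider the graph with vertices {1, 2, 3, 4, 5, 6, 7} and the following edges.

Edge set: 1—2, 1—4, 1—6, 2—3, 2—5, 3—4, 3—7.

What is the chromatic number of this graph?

2

3 and 4 are adjacent, so at least 2 colors are needed.
2 colors suffice: color a → {2, 4, 6, 7}; color b → {1, 3, 5}. Every edge joins two different colors.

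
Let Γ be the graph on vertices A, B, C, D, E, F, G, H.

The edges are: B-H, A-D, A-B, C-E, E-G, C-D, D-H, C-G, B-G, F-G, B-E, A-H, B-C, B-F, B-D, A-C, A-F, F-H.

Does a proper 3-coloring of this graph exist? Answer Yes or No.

No

B, C, E, G form a clique, so at least 4 colors are needed.
So 3 colors are not enough.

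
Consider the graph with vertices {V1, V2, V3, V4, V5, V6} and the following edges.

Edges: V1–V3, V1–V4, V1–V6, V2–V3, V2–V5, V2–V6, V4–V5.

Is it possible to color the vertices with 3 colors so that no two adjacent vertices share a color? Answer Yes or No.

Yes

The chromatic number is 3. The cycle V6-V2-V5-V4-V1-V6 has odd length 5, so it cannot be 2-colored; at least 3 colors are needed.
3 colors suffice: color 1 → {V1, V2}; color 2 → {V3, V5, V6}; color 3 → {V4}.
That is already a proper 3-coloring.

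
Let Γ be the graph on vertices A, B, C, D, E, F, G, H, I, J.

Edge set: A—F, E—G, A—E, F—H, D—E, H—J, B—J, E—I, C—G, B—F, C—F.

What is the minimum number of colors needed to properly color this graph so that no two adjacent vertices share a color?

3

The cycle F-C-G-E-A-F has odd length 5, so it cannot be 2-colored; at least 3 colors are needed.
3 colors suffice: color 1 → {E, F, J}; color 2 → {A, B, D, G, H, I}; color 3 → {C}. No two adjacent vertices share a color.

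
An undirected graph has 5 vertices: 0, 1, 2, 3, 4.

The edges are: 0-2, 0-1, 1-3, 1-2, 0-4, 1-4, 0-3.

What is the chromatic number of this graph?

0, 1, 3 are mutually adjacent, so at least 3 colors are needed.
3 colors suffice: color red → {1}; color blue → {0}; color green → {2, 3, 4}. No two adjacent vertices share a color.

3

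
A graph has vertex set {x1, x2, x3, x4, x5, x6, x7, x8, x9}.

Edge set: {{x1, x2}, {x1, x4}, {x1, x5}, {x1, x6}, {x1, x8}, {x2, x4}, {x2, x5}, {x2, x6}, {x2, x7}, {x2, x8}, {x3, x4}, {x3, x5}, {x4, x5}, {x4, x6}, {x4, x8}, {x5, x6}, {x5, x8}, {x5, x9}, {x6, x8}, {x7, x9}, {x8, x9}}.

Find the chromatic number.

6

x1, x2, x4, x5, x6, x8 are pairwise adjacent (a clique of size 6), so at least 6 colors are needed.
6 colors suffice: color 1 → {x5, x7}; color 2 → {x4, x9}; color 3 → {x3, x8}; color 4 → {x2}; color 5 → {x1}; color 6 → {x6}. Each edge has distinct colors on its endpoints.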